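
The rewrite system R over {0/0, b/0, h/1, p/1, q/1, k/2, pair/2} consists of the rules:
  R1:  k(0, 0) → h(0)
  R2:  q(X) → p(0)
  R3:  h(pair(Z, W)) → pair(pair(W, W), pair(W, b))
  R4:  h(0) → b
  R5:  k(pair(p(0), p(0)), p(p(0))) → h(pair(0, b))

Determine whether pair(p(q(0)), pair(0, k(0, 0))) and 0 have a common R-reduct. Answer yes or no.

no — NF(t₁) = pair(p(p(0)), pair(0, b)), NF(t₂) = 0

Reduce t₁ = pair(p(q(0)), pair(0, k(0, 0))):
1. pair(p(q(0)), pair(0, k(0, 0)))  →  pair(p(p(0)), pair(0, k(0, 0)))   [R2 at 1.1]
2. pair(p(p(0)), pair(0, k(0, 0)))  →  pair(p(p(0)), pair(0, h(0)))   [R1 at 2.2]
3. pair(p(p(0)), pair(0, h(0)))  →  pair(p(p(0)), pair(0, b))   [R4 at 2.2]

Reduce t₂ = 0:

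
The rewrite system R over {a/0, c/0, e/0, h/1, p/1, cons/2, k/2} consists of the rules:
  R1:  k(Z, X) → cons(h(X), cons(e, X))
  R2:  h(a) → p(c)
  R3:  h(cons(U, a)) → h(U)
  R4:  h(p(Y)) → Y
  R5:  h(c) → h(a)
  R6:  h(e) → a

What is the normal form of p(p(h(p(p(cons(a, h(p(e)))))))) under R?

1. p(p(h(p(p(cons(a, h(p(e))))))))  →  p(p(p(cons(a, h(p(e))))))   [R4 at 1.1]
2. p(p(p(cons(a, h(p(e))))))  →  p(p(p(cons(a, e))))   [R4 at 1.1.1.2]

p(p(p(cons(a, e))))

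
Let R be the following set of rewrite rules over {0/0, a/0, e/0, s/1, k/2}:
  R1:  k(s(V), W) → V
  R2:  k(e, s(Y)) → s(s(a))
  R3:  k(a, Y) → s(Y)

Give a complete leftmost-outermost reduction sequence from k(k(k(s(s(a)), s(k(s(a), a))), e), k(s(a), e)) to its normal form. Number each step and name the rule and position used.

s(a)

1. k(k(k(s(s(a)), s(k(s(a), a))), e), k(s(a), e))  →  k(k(s(a), e), k(s(a), e))   [R1 at 1.1]
2. k(k(s(a), e), k(s(a), e))  →  k(a, k(s(a), e))   [R1 at 1]
3. k(a, k(s(a), e))  →  s(k(s(a), e))   [R3 at ε]
4. s(k(s(a), e))  →  s(a)   [R1 at 1]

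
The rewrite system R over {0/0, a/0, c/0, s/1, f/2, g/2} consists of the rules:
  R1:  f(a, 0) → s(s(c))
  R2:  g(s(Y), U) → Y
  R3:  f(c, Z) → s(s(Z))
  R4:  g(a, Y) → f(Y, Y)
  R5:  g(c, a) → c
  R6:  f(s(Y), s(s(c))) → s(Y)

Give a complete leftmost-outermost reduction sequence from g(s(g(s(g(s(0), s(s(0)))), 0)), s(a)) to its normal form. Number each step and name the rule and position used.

1. g(s(g(s(g(s(0), s(s(0)))), 0)), s(a))  →  g(s(g(s(0), s(s(0)))), 0)   [R2 at ε]
2. g(s(g(s(0), s(s(0)))), 0)  →  g(s(0), s(s(0)))   [R2 at ε]
3. g(s(0), s(s(0)))  →  0   [R2 at ε]

0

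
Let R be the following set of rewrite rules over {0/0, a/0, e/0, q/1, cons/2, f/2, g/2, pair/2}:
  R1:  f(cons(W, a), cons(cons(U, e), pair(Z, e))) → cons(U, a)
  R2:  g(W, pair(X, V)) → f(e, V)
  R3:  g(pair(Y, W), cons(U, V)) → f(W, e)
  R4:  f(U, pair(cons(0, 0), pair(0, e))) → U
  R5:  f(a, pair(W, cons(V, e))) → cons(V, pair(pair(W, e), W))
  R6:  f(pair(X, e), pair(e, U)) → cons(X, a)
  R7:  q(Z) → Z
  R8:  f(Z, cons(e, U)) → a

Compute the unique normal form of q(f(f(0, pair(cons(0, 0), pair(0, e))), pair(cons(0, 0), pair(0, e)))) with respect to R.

0

1. q(f(f(0, pair(cons(0, 0), pair(0, e))), pair(cons(0, 0), pair(0, e))))  →  f(f(0, pair(cons(0, 0), pair(0, e))), pair(cons(0, 0), pair(0, e)))   [R7 at ε]
2. f(f(0, pair(cons(0, 0), pair(0, e))), pair(cons(0, 0), pair(0, e)))  →  f(0, pair(cons(0, 0), pair(0, e)))   [R4 at ε]
3. f(0, pair(cons(0, 0), pair(0, e)))  →  0   [R4 at ε]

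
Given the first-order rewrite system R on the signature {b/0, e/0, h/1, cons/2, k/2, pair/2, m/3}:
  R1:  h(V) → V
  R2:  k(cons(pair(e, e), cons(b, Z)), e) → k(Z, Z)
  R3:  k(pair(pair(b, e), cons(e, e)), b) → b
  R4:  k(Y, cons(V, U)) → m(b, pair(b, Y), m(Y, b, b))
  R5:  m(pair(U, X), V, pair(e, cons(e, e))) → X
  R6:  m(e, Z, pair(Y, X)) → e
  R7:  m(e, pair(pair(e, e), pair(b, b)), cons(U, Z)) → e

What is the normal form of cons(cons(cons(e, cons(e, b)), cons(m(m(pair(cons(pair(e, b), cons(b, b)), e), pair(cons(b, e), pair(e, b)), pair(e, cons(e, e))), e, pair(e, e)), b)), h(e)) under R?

cons(cons(cons(e, cons(e, b)), cons(e, b)), e)

1. cons(cons(cons(e, cons(e, b)), cons(m(m(pair(cons(pair(e, b), cons(b, b)), e), pair(cons(b, e), pair(e, b)), pair(e, cons(e, e))), e, pair(e, e)), b)), h(e))  →  cons(cons(cons(e, cons(e, b)), cons(m(e, e, pair(e, e)), b)), h(e))   [R5 at 1.2.1.1]
2. cons(cons(cons(e, cons(e, b)), cons(m(e, e, pair(e, e)), b)), h(e))  →  cons(cons(cons(e, cons(e, b)), cons(e, b)), h(e))   [R6 at 1.2.1]
3. cons(cons(cons(e, cons(e, b)), cons(e, b)), h(e))  →  cons(cons(cons(e, cons(e, b)), cons(e, b)), e)   [R1 at 2]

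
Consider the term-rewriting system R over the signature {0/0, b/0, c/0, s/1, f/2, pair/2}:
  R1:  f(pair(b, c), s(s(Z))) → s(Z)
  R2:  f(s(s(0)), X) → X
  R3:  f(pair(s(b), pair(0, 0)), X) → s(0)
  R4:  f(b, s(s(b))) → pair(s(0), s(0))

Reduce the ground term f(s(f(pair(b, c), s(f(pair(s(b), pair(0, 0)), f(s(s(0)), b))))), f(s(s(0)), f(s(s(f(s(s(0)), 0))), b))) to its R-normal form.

1. f(s(f(pair(b, c), s(f(pair(s(b), pair(0, 0)), f(s(s(0)), b))))), f(s(s(0)), f(s(s(f(s(s(0)), 0))), b)))  →  f(s(f(pair(b, c), s(s(0)))), f(s(s(0)), f(s(s(f(s(s(0)), 0))), b)))   [R3 at 1.1.2.1]
2. f(s(f(pair(b, c), s(s(0)))), f(s(s(0)), f(s(s(f(s(s(0)), 0))), b)))  →  f(s(s(0)), f(s(s(0)), f(s(s(f(s(s(0)), 0))), b)))   [R1 at 1.1]
3. f(s(s(0)), f(s(s(0)), f(s(s(f(s(s(0)), 0))), b)))  →  f(s(s(0)), f(s(s(f(s(s(0)), 0))), b))   [R2 at ε]
4. f(s(s(0)), f(s(s(f(s(s(0)), 0))), b))  →  f(s(s(f(s(s(0)), 0))), b)   [R2 at ε]
5. f(s(s(f(s(s(0)), 0))), b)  →  f(s(s(0)), b)   [R2 at 1.1.1]
6. f(s(s(0)), b)  →  b   [R2 at ε]

b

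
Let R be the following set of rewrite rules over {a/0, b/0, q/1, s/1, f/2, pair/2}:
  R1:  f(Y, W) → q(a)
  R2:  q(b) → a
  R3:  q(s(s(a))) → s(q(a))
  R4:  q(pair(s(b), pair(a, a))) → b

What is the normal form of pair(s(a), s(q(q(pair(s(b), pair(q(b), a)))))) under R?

pair(s(a), s(a))

1. pair(s(a), s(q(q(pair(s(b), pair(q(b), a))))))  →  pair(s(a), s(q(q(pair(s(b), pair(a, a))))))   [R2 at 2.1.1.1.2.1]
2. pair(s(a), s(q(q(pair(s(b), pair(a, a))))))  →  pair(s(a), s(q(b)))   [R4 at 2.1.1]
3. pair(s(a), s(q(b)))  →  pair(s(a), s(a))   [R2 at 2.1]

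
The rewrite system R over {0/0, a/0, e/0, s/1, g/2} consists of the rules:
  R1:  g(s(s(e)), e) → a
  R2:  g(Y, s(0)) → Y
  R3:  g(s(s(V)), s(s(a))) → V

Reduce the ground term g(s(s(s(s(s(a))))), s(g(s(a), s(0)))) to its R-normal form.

1. g(s(s(s(s(s(a))))), s(g(s(a), s(0))))  →  g(s(s(s(s(s(a))))), s(s(a)))   [R2 at 2.1]
2. g(s(s(s(s(s(a))))), s(s(a)))  →  s(s(s(a)))   [R3 at ε]

s(s(s(a)))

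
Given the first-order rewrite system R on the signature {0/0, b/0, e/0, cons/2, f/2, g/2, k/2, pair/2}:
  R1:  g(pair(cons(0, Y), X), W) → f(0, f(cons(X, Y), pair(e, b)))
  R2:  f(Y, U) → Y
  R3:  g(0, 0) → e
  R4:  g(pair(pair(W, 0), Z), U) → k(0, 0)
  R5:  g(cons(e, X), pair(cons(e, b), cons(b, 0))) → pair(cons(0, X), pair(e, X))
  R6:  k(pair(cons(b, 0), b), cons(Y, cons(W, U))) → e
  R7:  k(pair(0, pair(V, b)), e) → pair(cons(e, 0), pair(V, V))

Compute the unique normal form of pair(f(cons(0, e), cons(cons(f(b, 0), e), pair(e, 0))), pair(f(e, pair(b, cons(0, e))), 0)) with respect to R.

1. pair(f(cons(0, e), cons(cons(f(b, 0), e), pair(e, 0))), pair(f(e, pair(b, cons(0, e))), 0))  →  pair(cons(0, e), pair(f(e, pair(b, cons(0, e))), 0))   [R2 at 1]
2. pair(cons(0, e), pair(f(e, pair(b, cons(0, e))), 0))  →  pair(cons(0, e), pair(e, 0))   [R2 at 2.1]

pair(cons(0, e), pair(e, 0))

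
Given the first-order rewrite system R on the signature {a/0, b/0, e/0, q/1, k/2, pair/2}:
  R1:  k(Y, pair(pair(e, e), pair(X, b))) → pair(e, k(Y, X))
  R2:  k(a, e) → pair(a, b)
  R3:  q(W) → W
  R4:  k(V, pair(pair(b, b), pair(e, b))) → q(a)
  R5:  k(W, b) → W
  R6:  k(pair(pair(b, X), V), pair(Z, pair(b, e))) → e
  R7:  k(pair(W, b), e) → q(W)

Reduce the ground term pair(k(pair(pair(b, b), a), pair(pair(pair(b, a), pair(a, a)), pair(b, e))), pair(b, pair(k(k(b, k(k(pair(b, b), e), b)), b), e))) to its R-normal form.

1. pair(k(pair(pair(b, b), a), pair(pair(pair(b, a), pair(a, a)), pair(b, e))), pair(b, pair(k(k(b, k(k(pair(b, b), e), b)), b), e)))  →  pair(e, pair(b, pair(k(k(b, k(k(pair(b, b), e), b)), b), e)))   [R6 at 1]
2. pair(e, pair(b, pair(k(k(b, k(k(pair(b, b), e), b)), b), e)))  →  pair(e, pair(b, pair(k(b, k(k(pair(b, b), e), b)), e)))   [R5 at 2.2.1]
3. pair(e, pair(b, pair(k(b, k(k(pair(b, b), e), b)), e)))  →  pair(e, pair(b, pair(k(b, k(pair(b, b), e)), e)))   [R5 at 2.2.1.2]
4. pair(e, pair(b, pair(k(b, k(pair(b, b), e)), e)))  →  pair(e, pair(b, pair(k(b, q(b)), e)))   [R7 at 2.2.1.2]
5. pair(e, pair(b, pair(k(b, q(b)), e)))  →  pair(e, pair(b, pair(k(b, b), e)))   [R3 at 2.2.1.2]
6. pair(e, pair(b, pair(k(b, b), e)))  →  pair(e, pair(b, pair(b, e)))   [R5 at 2.2.1]

pair(e, pair(b, pair(b, e)))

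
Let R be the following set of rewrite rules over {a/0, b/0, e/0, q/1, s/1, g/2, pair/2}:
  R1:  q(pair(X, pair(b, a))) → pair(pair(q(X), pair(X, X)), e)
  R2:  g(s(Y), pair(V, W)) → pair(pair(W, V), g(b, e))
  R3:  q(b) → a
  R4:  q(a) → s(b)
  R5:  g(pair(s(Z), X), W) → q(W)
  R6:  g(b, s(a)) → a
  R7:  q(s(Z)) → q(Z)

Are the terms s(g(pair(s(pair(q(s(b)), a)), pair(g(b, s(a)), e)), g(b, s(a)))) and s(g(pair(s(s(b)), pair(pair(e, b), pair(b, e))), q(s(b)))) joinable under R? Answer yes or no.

Reduce t₁ = s(g(pair(s(pair(q(s(b)), a)), pair(g(b, s(a)), e)), g(b, s(a)))):
1. s(g(pair(s(pair(q(s(b)), a)), pair(g(b, s(a)), e)), g(b, s(a))))  →  s(q(g(b, s(a))))   [R5 at 1]
2. s(q(g(b, s(a))))  →  s(q(a))   [R6 at 1.1]
3. s(q(a))  →  s(s(b))   [R4 at 1]

Reduce t₂ = s(g(pair(s(s(b)), pair(pair(e, b), pair(b, e))), q(s(b)))):
1. s(g(pair(s(s(b)), pair(pair(e, b), pair(b, e))), q(s(b))))  →  s(q(q(s(b))))   [R5 at 1]
2. s(q(q(s(b))))  →  s(q(q(b)))   [R7 at 1.1]
3. s(q(q(b)))  →  s(q(a))   [R3 at 1.1]
4. s(q(a))  →  s(s(b))   [R4 at 1]

yes — NF(t₁) = s(s(b)), NF(t₂) = s(s(b))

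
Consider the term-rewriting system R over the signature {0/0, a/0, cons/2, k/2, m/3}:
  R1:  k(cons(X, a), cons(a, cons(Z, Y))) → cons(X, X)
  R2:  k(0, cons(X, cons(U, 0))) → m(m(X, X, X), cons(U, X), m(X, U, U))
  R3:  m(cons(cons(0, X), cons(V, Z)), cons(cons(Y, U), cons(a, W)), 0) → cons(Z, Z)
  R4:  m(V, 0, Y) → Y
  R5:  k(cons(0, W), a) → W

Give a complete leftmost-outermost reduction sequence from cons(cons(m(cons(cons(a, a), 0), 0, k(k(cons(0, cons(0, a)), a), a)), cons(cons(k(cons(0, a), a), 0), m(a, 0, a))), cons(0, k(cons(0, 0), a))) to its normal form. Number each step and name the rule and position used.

cons(cons(a, cons(cons(a, 0), a)), cons(0, 0))

1. cons(cons(m(cons(cons(a, a), 0), 0, k(k(cons(0, cons(0, a)), a), a)), cons(cons(k(cons(0, a), a), 0), m(a, 0, a))), cons(0, k(cons(0, 0), a)))  →  cons(cons(k(k(cons(0, cons(0, a)), a), a), cons(cons(k(cons(0, a), a), 0), m(a, 0, a))), cons(0, k(cons(0, 0), a)))   [R4 at 1.1]
2. cons(cons(k(k(cons(0, cons(0, a)), a), a), cons(cons(k(cons(0, a), a), 0), m(a, 0, a))), cons(0, k(cons(0, 0), a)))  →  cons(cons(k(cons(0, a), a), cons(cons(k(cons(0, a), a), 0), m(a, 0, a))), cons(0, k(cons(0, 0), a)))   [R5 at 1.1.1]
3. cons(cons(k(cons(0, a), a), cons(cons(k(cons(0, a), a), 0), m(a, 0, a))), cons(0, k(cons(0, 0), a)))  →  cons(cons(a, cons(cons(k(cons(0, a), a), 0), m(a, 0, a))), cons(0, k(cons(0, 0), a)))   [R5 at 1.1]
4. cons(cons(a, cons(cons(k(cons(0, a), a), 0), m(a, 0, a))), cons(0, k(cons(0, 0), a)))  →  cons(cons(a, cons(cons(a, 0), m(a, 0, a))), cons(0, k(cons(0, 0), a)))   [R5 at 1.2.1.1]
5. cons(cons(a, cons(cons(a, 0), m(a, 0, a))), cons(0, k(cons(0, 0), a)))  →  cons(cons(a, cons(cons(a, 0), a)), cons(0, k(cons(0, 0), a)))   [R4 at 1.2.2]
6. cons(cons(a, cons(cons(a, 0), a)), cons(0, k(cons(0, 0), a)))  →  cons(cons(a, cons(cons(a, 0), a)), cons(0, 0))   [R5 at 2.2]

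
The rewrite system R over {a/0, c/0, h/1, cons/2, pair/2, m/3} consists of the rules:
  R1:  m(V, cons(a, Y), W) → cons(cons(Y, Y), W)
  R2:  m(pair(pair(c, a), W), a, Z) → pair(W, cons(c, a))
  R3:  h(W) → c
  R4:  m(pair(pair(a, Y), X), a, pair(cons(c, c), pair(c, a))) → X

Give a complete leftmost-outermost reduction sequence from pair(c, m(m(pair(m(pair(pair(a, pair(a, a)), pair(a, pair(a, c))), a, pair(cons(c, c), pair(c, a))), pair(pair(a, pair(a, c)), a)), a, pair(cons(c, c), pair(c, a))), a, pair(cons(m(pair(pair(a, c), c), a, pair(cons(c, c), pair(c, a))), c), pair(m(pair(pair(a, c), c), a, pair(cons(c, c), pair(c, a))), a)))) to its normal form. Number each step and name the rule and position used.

pair(c, a)

1. pair(c, m(m(pair(m(pair(pair(a, pair(a, a)), pair(a, pair(a, c))), a, pair(cons(c, c), pair(c, a))), pair(pair(a, pair(a, c)), a)), a, pair(cons(c, c), pair(c, a))), a, pair(cons(m(pair(pair(a, c), c), a, pair(cons(c, c), pair(c, a))), c), pair(m(pair(pair(a, c), c), a, pair(cons(c, c), pair(c, a))), a))))  →  pair(c, m(m(pair(pair(a, pair(a, c)), pair(pair(a, pair(a, c)), a)), a, pair(cons(c, c), pair(c, a))), a, pair(cons(m(pair(pair(a, c), c), a, pair(cons(c, c), pair(c, a))), c), pair(m(pair(pair(a, c), c), a, pair(cons(c, c), pair(c, a))), a))))   [R4 at 2.1.1.1]
2. pair(c, m(m(pair(pair(a, pair(a, c)), pair(pair(a, pair(a, c)), a)), a, pair(cons(c, c), pair(c, a))), a, pair(cons(m(pair(pair(a, c), c), a, pair(cons(c, c), pair(c, a))), c), pair(m(pair(pair(a, c), c), a, pair(cons(c, c), pair(c, a))), a))))  →  pair(c, m(pair(pair(a, pair(a, c)), a), a, pair(cons(m(pair(pair(a, c), c), a, pair(cons(c, c), pair(c, a))), c), pair(m(pair(pair(a, c), c), a, pair(cons(c, c), pair(c, a))), a))))   [R4 at 2.1]
3. pair(c, m(pair(pair(a, pair(a, c)), a), a, pair(cons(m(pair(pair(a, c), c), a, pair(cons(c, c), pair(c, a))), c), pair(m(pair(pair(a, c), c), a, pair(cons(c, c), pair(c, a))), a))))  →  pair(c, m(pair(pair(a, pair(a, c)), a), a, pair(cons(c, c), pair(m(pair(pair(a, c), c), a, pair(cons(c, c), pair(c, a))), a))))   [R4 at 2.3.1.1]
4. pair(c, m(pair(pair(a, pair(a, c)), a), a, pair(cons(c, c), pair(m(pair(pair(a, c), c), a, pair(cons(c, c), pair(c, a))), a))))  →  pair(c, m(pair(pair(a, pair(a, c)), a), a, pair(cons(c, c), pair(c, a))))   [R4 at 2.3.2.1]
5. pair(c, m(pair(pair(a, pair(a, c)), a), a, pair(cons(c, c), pair(c, a))))  →  pair(c, a)   [R4 at 2]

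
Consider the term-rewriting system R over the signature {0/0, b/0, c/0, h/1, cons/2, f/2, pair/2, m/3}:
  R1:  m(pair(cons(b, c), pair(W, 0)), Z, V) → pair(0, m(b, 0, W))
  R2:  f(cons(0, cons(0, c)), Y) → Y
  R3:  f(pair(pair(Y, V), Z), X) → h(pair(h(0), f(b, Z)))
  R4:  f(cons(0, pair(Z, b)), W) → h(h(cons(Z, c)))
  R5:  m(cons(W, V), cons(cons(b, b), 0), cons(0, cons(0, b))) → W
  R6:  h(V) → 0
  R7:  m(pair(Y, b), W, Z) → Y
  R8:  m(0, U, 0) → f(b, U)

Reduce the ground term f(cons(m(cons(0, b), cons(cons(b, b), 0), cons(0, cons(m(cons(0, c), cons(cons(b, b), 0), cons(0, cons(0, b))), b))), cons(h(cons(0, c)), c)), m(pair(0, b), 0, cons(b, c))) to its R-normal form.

1. f(cons(m(cons(0, b), cons(cons(b, b), 0), cons(0, cons(m(cons(0, c), cons(cons(b, b), 0), cons(0, cons(0, b))), b))), cons(h(cons(0, c)), c)), m(pair(0, b), 0, cons(b, c)))  →  f(cons(m(cons(0, b), cons(cons(b, b), 0), cons(0, cons(0, b))), cons(h(cons(0, c)), c)), m(pair(0, b), 0, cons(b, c)))   [R5 at 1.1.3.2.1]
2. f(cons(m(cons(0, b), cons(cons(b, b), 0), cons(0, cons(0, b))), cons(h(cons(0, c)), c)), m(pair(0, b), 0, cons(b, c)))  →  f(cons(0, cons(h(cons(0, c)), c)), m(pair(0, b), 0, cons(b, c)))   [R5 at 1.1]
3. f(cons(0, cons(h(cons(0, c)), c)), m(pair(0, b), 0, cons(b, c)))  →  f(cons(0, cons(0, c)), m(pair(0, b), 0, cons(b, c)))   [R6 at 1.2.1]
4. f(cons(0, cons(0, c)), m(pair(0, b), 0, cons(b, c)))  →  m(pair(0, b), 0, cons(b, c))   [R2 at ε]
5. m(pair(0, b), 0, cons(b, c))  →  0   [R7 at ε]

0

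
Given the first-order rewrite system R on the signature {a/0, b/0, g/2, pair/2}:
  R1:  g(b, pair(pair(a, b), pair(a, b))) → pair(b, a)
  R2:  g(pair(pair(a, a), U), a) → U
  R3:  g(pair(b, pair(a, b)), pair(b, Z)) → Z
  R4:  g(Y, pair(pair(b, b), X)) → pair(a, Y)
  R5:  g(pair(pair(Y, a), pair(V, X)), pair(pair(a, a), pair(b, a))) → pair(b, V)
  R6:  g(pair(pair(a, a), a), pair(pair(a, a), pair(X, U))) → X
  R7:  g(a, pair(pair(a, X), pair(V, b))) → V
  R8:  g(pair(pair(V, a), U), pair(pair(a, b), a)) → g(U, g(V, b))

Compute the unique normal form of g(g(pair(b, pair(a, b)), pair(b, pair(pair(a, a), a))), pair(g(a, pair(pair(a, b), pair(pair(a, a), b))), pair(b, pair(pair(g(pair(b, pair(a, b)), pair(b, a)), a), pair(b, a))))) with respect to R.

b

1. g(g(pair(b, pair(a, b)), pair(b, pair(pair(a, a), a))), pair(g(a, pair(pair(a, b), pair(pair(a, a), b))), pair(b, pair(pair(g(pair(b, pair(a, b)), pair(b, a)), a), pair(b, a)))))  →  g(pair(pair(a, a), a), pair(g(a, pair(pair(a, b), pair(pair(a, a), b))), pair(b, pair(pair(g(pair(b, pair(a, b)), pair(b, a)), a), pair(b, a)))))   [R3 at 1]
2. g(pair(pair(a, a), a), pair(g(a, pair(pair(a, b), pair(pair(a, a), b))), pair(b, pair(pair(g(pair(b, pair(a, b)), pair(b, a)), a), pair(b, a)))))  →  g(pair(pair(a, a), a), pair(pair(a, a), pair(b, pair(pair(g(pair(b, pair(a, b)), pair(b, a)), a), pair(b, a)))))   [R7 at 2.1]
3. g(pair(pair(a, a), a), pair(pair(a, a), pair(b, pair(pair(g(pair(b, pair(a, b)), pair(b, a)), a), pair(b, a)))))  →  b   [R6 at ε]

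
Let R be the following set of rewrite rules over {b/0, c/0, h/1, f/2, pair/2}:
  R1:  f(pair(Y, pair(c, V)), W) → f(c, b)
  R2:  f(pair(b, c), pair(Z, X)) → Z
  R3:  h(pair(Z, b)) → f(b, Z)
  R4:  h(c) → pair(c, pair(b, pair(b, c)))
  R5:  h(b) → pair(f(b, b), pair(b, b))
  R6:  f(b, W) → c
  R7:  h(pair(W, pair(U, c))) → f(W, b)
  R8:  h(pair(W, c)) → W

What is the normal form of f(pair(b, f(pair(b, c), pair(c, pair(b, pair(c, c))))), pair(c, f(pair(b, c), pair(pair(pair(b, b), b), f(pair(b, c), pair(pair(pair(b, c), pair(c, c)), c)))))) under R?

1. f(pair(b, f(pair(b, c), pair(c, pair(b, pair(c, c))))), pair(c, f(pair(b, c), pair(pair(pair(b, b), b), f(pair(b, c), pair(pair(pair(b, c), pair(c, c)), c))))))  →  f(pair(b, c), pair(c, f(pair(b, c), pair(pair(pair(b, b), b), f(pair(b, c), pair(pair(pair(b, c), pair(c, c)), c))))))   [R2 at 1.2]
2. f(pair(b, c), pair(c, f(pair(b, c), pair(pair(pair(b, b), b), f(pair(b, c), pair(pair(pair(b, c), pair(c, c)), c))))))  →  c   [R2 at ε]

c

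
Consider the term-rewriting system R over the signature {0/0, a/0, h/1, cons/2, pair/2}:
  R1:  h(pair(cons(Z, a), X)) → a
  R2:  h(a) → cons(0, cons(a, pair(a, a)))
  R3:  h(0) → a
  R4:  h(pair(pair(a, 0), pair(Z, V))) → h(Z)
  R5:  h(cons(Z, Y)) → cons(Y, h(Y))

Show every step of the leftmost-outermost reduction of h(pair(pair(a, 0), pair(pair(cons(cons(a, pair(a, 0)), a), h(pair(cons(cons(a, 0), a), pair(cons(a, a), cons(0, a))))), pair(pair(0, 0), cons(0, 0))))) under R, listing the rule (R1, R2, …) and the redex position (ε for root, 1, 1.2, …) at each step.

a

1. h(pair(pair(a, 0), pair(pair(cons(cons(a, pair(a, 0)), a), h(pair(cons(cons(a, 0), a), pair(cons(a, a), cons(0, a))))), pair(pair(0, 0), cons(0, 0)))))  →  h(pair(cons(cons(a, pair(a, 0)), a), h(pair(cons(cons(a, 0), a), pair(cons(a, a), cons(0, a))))))   [R4 at ε]
2. h(pair(cons(cons(a, pair(a, 0)), a), h(pair(cons(cons(a, 0), a), pair(cons(a, a), cons(0, a))))))  →  a   [R1 at ε]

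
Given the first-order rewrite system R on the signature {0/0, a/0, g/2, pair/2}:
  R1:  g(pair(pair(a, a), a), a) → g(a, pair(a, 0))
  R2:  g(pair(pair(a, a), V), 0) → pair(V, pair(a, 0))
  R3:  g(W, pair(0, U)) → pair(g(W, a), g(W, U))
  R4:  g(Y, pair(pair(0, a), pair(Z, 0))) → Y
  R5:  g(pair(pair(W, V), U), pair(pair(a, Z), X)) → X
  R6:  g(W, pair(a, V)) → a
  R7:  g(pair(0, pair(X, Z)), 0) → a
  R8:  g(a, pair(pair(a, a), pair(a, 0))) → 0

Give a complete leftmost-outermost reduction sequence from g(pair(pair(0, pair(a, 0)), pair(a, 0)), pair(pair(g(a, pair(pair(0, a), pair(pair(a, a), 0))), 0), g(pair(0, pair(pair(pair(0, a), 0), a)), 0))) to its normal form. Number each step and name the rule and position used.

1. g(pair(pair(0, pair(a, 0)), pair(a, 0)), pair(pair(g(a, pair(pair(0, a), pair(pair(a, a), 0))), 0), g(pair(0, pair(pair(pair(0, a), 0), a)), 0)))  →  g(pair(pair(0, pair(a, 0)), pair(a, 0)), pair(pair(a, 0), g(pair(0, pair(pair(pair(0, a), 0), a)), 0)))   [R4 at 2.1.1]
2. g(pair(pair(0, pair(a, 0)), pair(a, 0)), pair(pair(a, 0), g(pair(0, pair(pair(pair(0, a), 0), a)), 0)))  →  g(pair(0, pair(pair(pair(0, a), 0), a)), 0)   [R5 at ε]
3. g(pair(0, pair(pair(pair(0, a), 0), a)), 0)  →  a   [R7 at ε]

a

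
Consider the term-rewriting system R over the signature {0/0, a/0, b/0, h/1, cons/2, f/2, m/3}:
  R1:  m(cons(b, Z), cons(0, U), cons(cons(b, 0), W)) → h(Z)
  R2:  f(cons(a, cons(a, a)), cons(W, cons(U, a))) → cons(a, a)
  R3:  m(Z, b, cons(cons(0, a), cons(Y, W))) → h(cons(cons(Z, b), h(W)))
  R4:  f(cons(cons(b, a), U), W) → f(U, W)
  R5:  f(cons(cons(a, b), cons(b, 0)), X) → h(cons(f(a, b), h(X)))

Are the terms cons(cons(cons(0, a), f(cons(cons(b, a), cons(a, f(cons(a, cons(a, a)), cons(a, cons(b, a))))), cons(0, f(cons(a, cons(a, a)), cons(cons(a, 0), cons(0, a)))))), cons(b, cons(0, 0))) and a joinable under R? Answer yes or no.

Reduce t₁ = cons(cons(cons(0, a), f(cons(cons(b, a), cons(a, f(cons(a, cons(a, a)), cons(a, cons(b, a))))), cons(0, f(cons(a, cons(a, a)), cons(cons(a, 0), cons(0, a)))))), cons(b, cons(0, 0))):
1. cons(cons(cons(0, a), f(cons(cons(b, a), cons(a, f(cons(a, cons(a, a)), cons(a, cons(b, a))))), cons(0, f(cons(a, cons(a, a)), cons(cons(a, 0), cons(0, a)))))), cons(b, cons(0, 0)))  →  cons(cons(cons(0, a), f(cons(a, f(cons(a, cons(a, a)), cons(a, cons(b, a)))), cons(0, f(cons(a, cons(a, a)), cons(cons(a, 0), cons(0, a)))))), cons(b, cons(0, 0)))   [R4 at 1.2]
2. cons(cons(cons(0, a), f(cons(a, f(cons(a, cons(a, a)), cons(a, cons(b, a)))), cons(0, f(cons(a, cons(a, a)), cons(cons(a, 0), cons(0, a)))))), cons(b, cons(0, 0)))  →  cons(cons(cons(0, a), f(cons(a, cons(a, a)), cons(0, f(cons(a, cons(a, a)), cons(cons(a, 0), cons(0, a)))))), cons(b, cons(0, 0)))   [R2 at 1.2.1.2]
3. cons(cons(cons(0, a), f(cons(a, cons(a, a)), cons(0, f(cons(a, cons(a, a)), cons(cons(a, 0), cons(0, a)))))), cons(b, cons(0, 0)))  →  cons(cons(cons(0, a), f(cons(a, cons(a, a)), cons(0, cons(a, a)))), cons(b, cons(0, 0)))   [R2 at 1.2.2.2]
4. cons(cons(cons(0, a), f(cons(a, cons(a, a)), cons(0, cons(a, a)))), cons(b, cons(0, 0)))  →  cons(cons(cons(0, a), cons(a, a)), cons(b, cons(0, 0)))   [R2 at 1.2]

Reduce t₂ = a:

no — NF(t₁) = cons(cons(cons(0, a), cons(a, a)), cons(b, cons(0, 0))), NF(t₂) = a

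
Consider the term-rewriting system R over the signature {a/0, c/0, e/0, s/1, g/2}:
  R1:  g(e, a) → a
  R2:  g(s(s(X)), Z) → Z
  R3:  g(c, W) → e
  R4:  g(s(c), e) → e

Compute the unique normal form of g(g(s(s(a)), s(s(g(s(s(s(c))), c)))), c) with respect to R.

1. g(g(s(s(a)), s(s(g(s(s(s(c))), c)))), c)  →  g(s(s(g(s(s(s(c))), c))), c)   [R2 at 1]
2. g(s(s(g(s(s(s(c))), c))), c)  →  c   [R2 at ε]

c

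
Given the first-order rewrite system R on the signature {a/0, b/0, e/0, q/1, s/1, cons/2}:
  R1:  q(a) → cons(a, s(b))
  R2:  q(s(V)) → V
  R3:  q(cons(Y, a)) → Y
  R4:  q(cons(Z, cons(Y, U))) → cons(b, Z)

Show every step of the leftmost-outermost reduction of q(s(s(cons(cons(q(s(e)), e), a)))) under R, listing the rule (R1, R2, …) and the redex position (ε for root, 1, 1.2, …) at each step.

1. q(s(s(cons(cons(q(s(e)), e), a))))  →  s(cons(cons(q(s(e)), e), a))   [R2 at ε]
2. s(cons(cons(q(s(e)), e), a))  →  s(cons(cons(e, e), a))   [R2 at 1.1.1]

s(cons(cons(e, e), a))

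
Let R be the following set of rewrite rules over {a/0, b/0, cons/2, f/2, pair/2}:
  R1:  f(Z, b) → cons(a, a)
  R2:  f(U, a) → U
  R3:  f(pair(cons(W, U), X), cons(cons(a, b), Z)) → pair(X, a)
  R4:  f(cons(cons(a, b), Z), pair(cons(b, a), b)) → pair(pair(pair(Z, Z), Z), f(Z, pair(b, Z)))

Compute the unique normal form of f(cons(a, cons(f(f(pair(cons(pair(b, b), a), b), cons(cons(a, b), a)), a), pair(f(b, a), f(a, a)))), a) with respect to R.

cons(a, cons(pair(b, a), pair(b, a)))

1. f(cons(a, cons(f(f(pair(cons(pair(b, b), a), b), cons(cons(a, b), a)), a), pair(f(b, a), f(a, a)))), a)  →  cons(a, cons(f(f(pair(cons(pair(b, b), a), b), cons(cons(a, b), a)), a), pair(f(b, a), f(a, a))))   [R2 at ε]
2. cons(a, cons(f(f(pair(cons(pair(b, b), a), b), cons(cons(a, b), a)), a), pair(f(b, a), f(a, a))))  →  cons(a, cons(f(pair(cons(pair(b, b), a), b), cons(cons(a, b), a)), pair(f(b, a), f(a, a))))   [R2 at 2.1]
3. cons(a, cons(f(pair(cons(pair(b, b), a), b), cons(cons(a, b), a)), pair(f(b, a), f(a, a))))  →  cons(a, cons(pair(b, a), pair(f(b, a), f(a, a))))   [R3 at 2.1]
4. cons(a, cons(pair(b, a), pair(f(b, a), f(a, a))))  →  cons(a, cons(pair(b, a), pair(b, f(a, a))))   [R2 at 2.2.1]
5. cons(a, cons(pair(b, a), pair(b, f(a, a))))  →  cons(a, cons(pair(b, a), pair(b, a)))   [R2 at 2.2.2]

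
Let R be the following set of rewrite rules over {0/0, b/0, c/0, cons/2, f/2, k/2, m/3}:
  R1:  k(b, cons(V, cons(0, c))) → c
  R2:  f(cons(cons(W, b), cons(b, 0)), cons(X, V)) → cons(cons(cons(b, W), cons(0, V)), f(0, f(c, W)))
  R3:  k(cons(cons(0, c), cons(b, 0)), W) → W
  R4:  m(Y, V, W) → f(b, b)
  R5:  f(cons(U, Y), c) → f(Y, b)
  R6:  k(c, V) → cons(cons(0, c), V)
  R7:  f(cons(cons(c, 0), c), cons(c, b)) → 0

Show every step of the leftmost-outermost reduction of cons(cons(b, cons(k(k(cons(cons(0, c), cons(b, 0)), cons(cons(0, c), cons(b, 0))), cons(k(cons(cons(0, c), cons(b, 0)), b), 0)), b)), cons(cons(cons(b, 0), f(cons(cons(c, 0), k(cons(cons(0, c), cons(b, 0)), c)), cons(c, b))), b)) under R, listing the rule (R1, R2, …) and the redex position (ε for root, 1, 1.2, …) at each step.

1. cons(cons(b, cons(k(k(cons(cons(0, c), cons(b, 0)), cons(cons(0, c), cons(b, 0))), cons(k(cons(cons(0, c), cons(b, 0)), b), 0)), b)), cons(cons(cons(b, 0), f(cons(cons(c, 0), k(cons(cons(0, c), cons(b, 0)), c)), cons(c, b))), b))  →  cons(cons(b, cons(k(cons(cons(0, c), cons(b, 0)), cons(k(cons(cons(0, c), cons(b, 0)), b), 0)), b)), cons(cons(cons(b, 0), f(cons(cons(c, 0), k(cons(cons(0, c), cons(b, 0)), c)), cons(c, b))), b))   [R3 at 1.2.1.1]
2. cons(cons(b, cons(k(cons(cons(0, c), cons(b, 0)), cons(k(cons(cons(0, c), cons(b, 0)), b), 0)), b)), cons(cons(cons(b, 0), f(cons(cons(c, 0), k(cons(cons(0, c), cons(b, 0)), c)), cons(c, b))), b))  →  cons(cons(b, cons(cons(k(cons(cons(0, c), cons(b, 0)), b), 0), b)), cons(cons(cons(b, 0), f(cons(cons(c, 0), k(cons(cons(0, c), cons(b, 0)), c)), cons(c, b))), b))   [R3 at 1.2.1]
3. cons(cons(b, cons(cons(k(cons(cons(0, c), cons(b, 0)), b), 0), b)), cons(cons(cons(b, 0), f(cons(cons(c, 0), k(cons(cons(0, c), cons(b, 0)), c)), cons(c, b))), b))  →  cons(cons(b, cons(cons(b, 0), b)), cons(cons(cons(b, 0), f(cons(cons(c, 0), k(cons(cons(0, c), cons(b, 0)), c)), cons(c, b))), b))   [R3 at 1.2.1.1]
4. cons(cons(b, cons(cons(b, 0), b)), cons(cons(cons(b, 0), f(cons(cons(c, 0), k(cons(cons(0, c), cons(b, 0)), c)), cons(c, b))), b))  →  cons(cons(b, cons(cons(b, 0), b)), cons(cons(cons(b, 0), f(cons(cons(c, 0), c), cons(c, b))), b))   [R3 at 2.1.2.1.2]
5. cons(cons(b, cons(cons(b, 0), b)), cons(cons(cons(b, 0), f(cons(cons(c, 0), c), cons(c, b))), b))  →  cons(cons(b, cons(cons(b, 0), b)), cons(cons(cons(b, 0), 0), b))   [R7 at 2.1.2]

cons(cons(b, cons(cons(b, 0), b)), cons(cons(cons(b, 0), 0), b))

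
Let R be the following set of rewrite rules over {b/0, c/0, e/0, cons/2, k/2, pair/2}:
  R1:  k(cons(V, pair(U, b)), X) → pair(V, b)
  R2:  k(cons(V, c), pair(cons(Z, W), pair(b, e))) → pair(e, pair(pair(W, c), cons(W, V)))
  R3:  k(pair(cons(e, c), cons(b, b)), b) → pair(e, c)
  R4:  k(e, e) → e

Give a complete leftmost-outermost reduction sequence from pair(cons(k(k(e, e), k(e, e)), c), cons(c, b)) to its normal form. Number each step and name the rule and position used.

pair(cons(e, c), cons(c, b))

1. pair(cons(k(k(e, e), k(e, e)), c), cons(c, b))  →  pair(cons(k(e, k(e, e)), c), cons(c, b))   [R4 at 1.1.1]
2. pair(cons(k(e, k(e, e)), c), cons(c, b))  →  pair(cons(k(e, e), c), cons(c, b))   [R4 at 1.1.2]
3. pair(cons(k(e, e), c), cons(c, b))  →  pair(cons(e, c), cons(c, b))   [R4 at 1.1]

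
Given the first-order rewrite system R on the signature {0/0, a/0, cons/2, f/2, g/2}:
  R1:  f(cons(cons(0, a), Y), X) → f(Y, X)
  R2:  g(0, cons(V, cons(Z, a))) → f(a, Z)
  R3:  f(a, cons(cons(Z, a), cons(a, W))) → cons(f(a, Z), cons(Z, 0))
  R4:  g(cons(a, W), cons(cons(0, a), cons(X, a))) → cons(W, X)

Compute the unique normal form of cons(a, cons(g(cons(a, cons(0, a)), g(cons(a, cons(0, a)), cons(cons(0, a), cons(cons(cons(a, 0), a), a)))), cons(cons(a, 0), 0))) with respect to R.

1. cons(a, cons(g(cons(a, cons(0, a)), g(cons(a, cons(0, a)), cons(cons(0, a), cons(cons(cons(a, 0), a), a)))), cons(cons(a, 0), 0)))  →  cons(a, cons(g(cons(a, cons(0, a)), cons(cons(0, a), cons(cons(a, 0), a))), cons(cons(a, 0), 0)))   [R4 at 2.1.2]
2. cons(a, cons(g(cons(a, cons(0, a)), cons(cons(0, a), cons(cons(a, 0), a))), cons(cons(a, 0), 0)))  →  cons(a, cons(cons(cons(0, a), cons(a, 0)), cons(cons(a, 0), 0)))   [R4 at 2.1]

cons(a, cons(cons(cons(0, a), cons(a, 0)), cons(cons(a, 0), 0)))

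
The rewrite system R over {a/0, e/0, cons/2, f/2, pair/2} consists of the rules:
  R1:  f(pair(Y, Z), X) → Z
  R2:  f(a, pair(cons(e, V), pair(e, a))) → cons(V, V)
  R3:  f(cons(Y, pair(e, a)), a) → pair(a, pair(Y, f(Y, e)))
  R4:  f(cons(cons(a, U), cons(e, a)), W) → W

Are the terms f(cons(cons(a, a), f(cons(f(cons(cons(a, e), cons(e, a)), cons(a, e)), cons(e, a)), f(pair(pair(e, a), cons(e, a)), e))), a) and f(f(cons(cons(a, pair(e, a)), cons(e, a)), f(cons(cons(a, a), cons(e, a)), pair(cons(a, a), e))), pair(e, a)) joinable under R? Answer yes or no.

no — NF(t₁) = a, NF(t₂) = e

Reduce t₁ = f(cons(cons(a, a), f(cons(f(cons(cons(a, e), cons(e, a)), cons(a, e)), cons(e, a)), f(pair(pair(e, a), cons(e, a)), e))), a):
1. f(cons(cons(a, a), f(cons(f(cons(cons(a, e), cons(e, a)), cons(a, e)), cons(e, a)), f(pair(pair(e, a), cons(e, a)), e))), a)  →  f(cons(cons(a, a), f(cons(cons(a, e), cons(e, a)), f(pair(pair(e, a), cons(e, a)), e))), a)   [R4 at 1.2.1.1]
2. f(cons(cons(a, a), f(cons(cons(a, e), cons(e, a)), f(pair(pair(e, a), cons(e, a)), e))), a)  →  f(cons(cons(a, a), f(pair(pair(e, a), cons(e, a)), e)), a)   [R4 at 1.2]
3. f(cons(cons(a, a), f(pair(pair(e, a), cons(e, a)), e)), a)  →  f(cons(cons(a, a), cons(e, a)), a)   [R1 at 1.2]
4. f(cons(cons(a, a), cons(e, a)), a)  →  a   [R4 at ε]

Reduce t₂ = f(f(cons(cons(a, pair(e, a)), cons(e, a)), f(cons(cons(a, a), cons(e, a)), pair(cons(a, a), e))), pair(e, a)):
1. f(f(cons(cons(a, pair(e, a)), cons(e, a)), f(cons(cons(a, a), cons(e, a)), pair(cons(a, a), e))), pair(e, a))  →  f(f(cons(cons(a, a), cons(e, a)), pair(cons(a, a), e)), pair(e, a))   [R4 at 1]
2. f(f(cons(cons(a, a), cons(e, a)), pair(cons(a, a), e)), pair(e, a))  →  f(pair(cons(a, a), e), pair(e, a))   [R4 at 1]
3. f(pair(cons(a, a), e), pair(e, a))  →  e   [R1 at ε]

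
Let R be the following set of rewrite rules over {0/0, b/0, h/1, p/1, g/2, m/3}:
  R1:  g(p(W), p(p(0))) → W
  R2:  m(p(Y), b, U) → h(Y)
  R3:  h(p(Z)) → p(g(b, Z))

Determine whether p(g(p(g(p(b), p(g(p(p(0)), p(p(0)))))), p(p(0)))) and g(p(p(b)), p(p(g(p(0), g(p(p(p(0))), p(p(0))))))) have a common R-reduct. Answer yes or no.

Reduce t₁ = p(g(p(g(p(b), p(g(p(p(0)), p(p(0)))))), p(p(0)))):
1. p(g(p(g(p(b), p(g(p(p(0)), p(p(0)))))), p(p(0))))  →  p(g(p(b), p(g(p(p(0)), p(p(0))))))   [R1 at 1]
2. p(g(p(b), p(g(p(p(0)), p(p(0))))))  →  p(g(p(b), p(p(0))))   [R1 at 1.2.1]
3. p(g(p(b), p(p(0))))  →  p(b)   [R1 at 1]

Reduce t₂ = g(p(p(b)), p(p(g(p(0), g(p(p(p(0))), p(p(0))))))):
1. g(p(p(b)), p(p(g(p(0), g(p(p(p(0))), p(p(0)))))))  →  g(p(p(b)), p(p(g(p(0), p(p(0))))))   [R1 at 2.1.1.2]
2. g(p(p(b)), p(p(g(p(0), p(p(0))))))  →  g(p(p(b)), p(p(0)))   [R1 at 2.1.1]
3. g(p(p(b)), p(p(0)))  →  p(b)   [R1 at ε]

yes — NF(t₁) = p(b), NF(t₂) = p(b)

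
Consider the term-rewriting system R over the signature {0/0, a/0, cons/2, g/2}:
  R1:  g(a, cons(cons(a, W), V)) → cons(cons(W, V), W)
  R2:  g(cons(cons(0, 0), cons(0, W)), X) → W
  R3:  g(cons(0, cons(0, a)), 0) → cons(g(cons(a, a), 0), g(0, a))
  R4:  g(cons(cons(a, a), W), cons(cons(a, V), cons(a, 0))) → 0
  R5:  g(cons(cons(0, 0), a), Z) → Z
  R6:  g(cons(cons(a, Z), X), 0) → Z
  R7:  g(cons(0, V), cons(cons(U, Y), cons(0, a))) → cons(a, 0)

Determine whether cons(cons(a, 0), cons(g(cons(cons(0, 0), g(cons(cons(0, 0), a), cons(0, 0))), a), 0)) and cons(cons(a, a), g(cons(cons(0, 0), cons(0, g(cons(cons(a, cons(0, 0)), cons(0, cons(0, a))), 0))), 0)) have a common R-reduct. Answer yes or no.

Reduce t₁ = cons(cons(a, 0), cons(g(cons(cons(0, 0), g(cons(cons(0, 0), a), cons(0, 0))), a), 0)):
1. cons(cons(a, 0), cons(g(cons(cons(0, 0), g(cons(cons(0, 0), a), cons(0, 0))), a), 0))  →  cons(cons(a, 0), cons(g(cons(cons(0, 0), cons(0, 0)), a), 0))   [R5 at 2.1.1.2]
2. cons(cons(a, 0), cons(g(cons(cons(0, 0), cons(0, 0)), a), 0))  →  cons(cons(a, 0), cons(0, 0))   [R2 at 2.1]

Reduce t₂ = cons(cons(a, a), g(cons(cons(0, 0), cons(0, g(cons(cons(a, cons(0, 0)), cons(0, cons(0, a))), 0))), 0)):
1. cons(cons(a, a), g(cons(cons(0, 0), cons(0, g(cons(cons(a, cons(0, 0)), cons(0, cons(0, a))), 0))), 0))  →  cons(cons(a, a), g(cons(cons(a, cons(0, 0)), cons(0, cons(0, a))), 0))   [R2 at 2]
2. cons(cons(a, a), g(cons(cons(a, cons(0, 0)), cons(0, cons(0, a))), 0))  →  cons(cons(a, a), cons(0, 0))   [R6 at 2]

no — NF(t₁) = cons(cons(a, 0), cons(0, 0)), NF(t₂) = cons(cons(a, a), cons(0, 0))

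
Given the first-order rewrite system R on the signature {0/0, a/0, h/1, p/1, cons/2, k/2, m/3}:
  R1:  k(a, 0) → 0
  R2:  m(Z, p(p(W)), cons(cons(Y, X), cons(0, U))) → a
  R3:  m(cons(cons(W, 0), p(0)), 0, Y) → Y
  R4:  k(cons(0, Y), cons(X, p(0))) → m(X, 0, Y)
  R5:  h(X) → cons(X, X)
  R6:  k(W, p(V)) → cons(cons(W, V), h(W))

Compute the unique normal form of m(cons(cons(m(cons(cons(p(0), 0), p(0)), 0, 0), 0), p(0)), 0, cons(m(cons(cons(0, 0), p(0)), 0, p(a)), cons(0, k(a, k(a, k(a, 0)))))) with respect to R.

1. m(cons(cons(m(cons(cons(p(0), 0), p(0)), 0, 0), 0), p(0)), 0, cons(m(cons(cons(0, 0), p(0)), 0, p(a)), cons(0, k(a, k(a, k(a, 0))))))  →  cons(m(cons(cons(0, 0), p(0)), 0, p(a)), cons(0, k(a, k(a, k(a, 0)))))   [R3 at ε]
2. cons(m(cons(cons(0, 0), p(0)), 0, p(a)), cons(0, k(a, k(a, k(a, 0)))))  →  cons(p(a), cons(0, k(a, k(a, k(a, 0)))))   [R3 at 1]
3. cons(p(a), cons(0, k(a, k(a, k(a, 0)))))  →  cons(p(a), cons(0, k(a, k(a, 0))))   [R1 at 2.2.2.2]
4. cons(p(a), cons(0, k(a, k(a, 0))))  →  cons(p(a), cons(0, k(a, 0)))   [R1 at 2.2.2]
5. cons(p(a), cons(0, k(a, 0)))  →  cons(p(a), cons(0, 0))   [R1 at 2.2]

cons(p(a), cons(0, 0))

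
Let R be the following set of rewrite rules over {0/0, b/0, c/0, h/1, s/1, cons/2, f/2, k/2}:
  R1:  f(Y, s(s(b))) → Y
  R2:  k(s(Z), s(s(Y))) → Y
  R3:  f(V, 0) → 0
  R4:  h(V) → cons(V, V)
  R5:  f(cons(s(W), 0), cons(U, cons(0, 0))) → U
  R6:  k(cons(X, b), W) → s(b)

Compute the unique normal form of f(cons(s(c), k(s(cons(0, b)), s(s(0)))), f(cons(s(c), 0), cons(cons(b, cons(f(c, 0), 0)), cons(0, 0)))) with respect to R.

1. f(cons(s(c), k(s(cons(0, b)), s(s(0)))), f(cons(s(c), 0), cons(cons(b, cons(f(c, 0), 0)), cons(0, 0))))  →  f(cons(s(c), 0), f(cons(s(c), 0), cons(cons(b, cons(f(c, 0), 0)), cons(0, 0))))   [R2 at 1.2]
2. f(cons(s(c), 0), f(cons(s(c), 0), cons(cons(b, cons(f(c, 0), 0)), cons(0, 0))))  →  f(cons(s(c), 0), cons(b, cons(f(c, 0), 0)))   [R5 at 2]
3. f(cons(s(c), 0), cons(b, cons(f(c, 0), 0)))  →  f(cons(s(c), 0), cons(b, cons(0, 0)))   [R3 at 2.2.1]
4. f(cons(s(c), 0), cons(b, cons(0, 0)))  →  b   [R5 at ε]

b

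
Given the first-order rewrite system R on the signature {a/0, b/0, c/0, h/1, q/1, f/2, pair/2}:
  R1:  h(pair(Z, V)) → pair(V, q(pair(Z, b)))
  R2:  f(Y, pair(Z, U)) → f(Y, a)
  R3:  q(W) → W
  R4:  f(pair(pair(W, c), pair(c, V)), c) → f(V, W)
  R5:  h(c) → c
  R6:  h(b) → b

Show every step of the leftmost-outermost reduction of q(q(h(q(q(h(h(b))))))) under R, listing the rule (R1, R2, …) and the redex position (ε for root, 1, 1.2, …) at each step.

b

1. q(q(h(q(q(h(h(b)))))))  →  q(h(q(q(h(h(b))))))   [R3 at ε]
2. q(h(q(q(h(h(b))))))  →  h(q(q(h(h(b)))))   [R3 at ε]
3. h(q(q(h(h(b)))))  →  h(q(h(h(b))))   [R3 at 1]
4. h(q(h(h(b))))  →  h(h(h(b)))   [R3 at 1]
5. h(h(h(b)))  →  h(h(b))   [R6 at 1.1]
6. h(h(b))  →  h(b)   [R6 at 1]
7. h(b)  →  b   [R6 at ε]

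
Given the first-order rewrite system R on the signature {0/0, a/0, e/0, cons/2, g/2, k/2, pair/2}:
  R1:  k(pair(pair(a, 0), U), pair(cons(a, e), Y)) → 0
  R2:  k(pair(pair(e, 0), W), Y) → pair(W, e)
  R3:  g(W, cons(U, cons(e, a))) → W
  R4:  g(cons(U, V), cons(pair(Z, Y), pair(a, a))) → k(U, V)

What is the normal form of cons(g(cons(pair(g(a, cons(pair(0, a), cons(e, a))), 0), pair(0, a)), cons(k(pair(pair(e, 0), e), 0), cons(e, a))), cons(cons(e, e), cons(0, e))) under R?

1. cons(g(cons(pair(g(a, cons(pair(0, a), cons(e, a))), 0), pair(0, a)), cons(k(pair(pair(e, 0), e), 0), cons(e, a))), cons(cons(e, e), cons(0, e)))  →  cons(cons(pair(g(a, cons(pair(0, a), cons(e, a))), 0), pair(0, a)), cons(cons(e, e), cons(0, e)))   [R3 at 1]
2. cons(cons(pair(g(a, cons(pair(0, a), cons(e, a))), 0), pair(0, a)), cons(cons(e, e), cons(0, e)))  →  cons(cons(pair(a, 0), pair(0, a)), cons(cons(e, e), cons(0, e)))   [R3 at 1.1.1]

cons(cons(pair(a, 0), pair(0, a)), cons(cons(e, e), cons(0, e)))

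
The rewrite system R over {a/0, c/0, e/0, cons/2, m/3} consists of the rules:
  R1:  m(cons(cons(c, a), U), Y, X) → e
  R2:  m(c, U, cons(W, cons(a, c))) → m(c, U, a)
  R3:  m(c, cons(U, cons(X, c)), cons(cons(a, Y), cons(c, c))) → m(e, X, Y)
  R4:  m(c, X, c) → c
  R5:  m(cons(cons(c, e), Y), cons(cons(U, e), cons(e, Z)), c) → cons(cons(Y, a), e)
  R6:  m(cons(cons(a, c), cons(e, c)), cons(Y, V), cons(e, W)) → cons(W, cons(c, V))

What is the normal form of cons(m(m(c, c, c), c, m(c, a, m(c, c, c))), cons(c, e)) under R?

cons(c, cons(c, e))

1. cons(m(m(c, c, c), c, m(c, a, m(c, c, c))), cons(c, e))  →  cons(m(c, c, m(c, a, m(c, c, c))), cons(c, e))   [R4 at 1.1]
2. cons(m(c, c, m(c, a, m(c, c, c))), cons(c, e))  →  cons(m(c, c, m(c, a, c)), cons(c, e))   [R4 at 1.3.3]
3. cons(m(c, c, m(c, a, c)), cons(c, e))  →  cons(m(c, c, c), cons(c, e))   [R4 at 1.3]
4. cons(m(c, c, c), cons(c, e))  →  cons(c, cons(c, e))   [R4 at 1]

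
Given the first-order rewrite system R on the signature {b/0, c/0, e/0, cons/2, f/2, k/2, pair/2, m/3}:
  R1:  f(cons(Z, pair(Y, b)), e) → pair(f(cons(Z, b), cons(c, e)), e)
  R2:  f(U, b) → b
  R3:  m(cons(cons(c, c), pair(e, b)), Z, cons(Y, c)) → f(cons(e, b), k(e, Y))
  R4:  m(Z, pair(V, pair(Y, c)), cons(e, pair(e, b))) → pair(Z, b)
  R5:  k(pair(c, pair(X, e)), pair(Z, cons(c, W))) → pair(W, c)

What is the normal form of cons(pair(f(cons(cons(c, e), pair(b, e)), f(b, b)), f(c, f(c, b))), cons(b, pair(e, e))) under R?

1. cons(pair(f(cons(cons(c, e), pair(b, e)), f(b, b)), f(c, f(c, b))), cons(b, pair(e, e)))  →  cons(pair(f(cons(cons(c, e), pair(b, e)), b), f(c, f(c, b))), cons(b, pair(e, e)))   [R2 at 1.1.2]
2. cons(pair(f(cons(cons(c, e), pair(b, e)), b), f(c, f(c, b))), cons(b, pair(e, e)))  →  cons(pair(b, f(c, f(c, b))), cons(b, pair(e, e)))   [R2 at 1.1]
3. cons(pair(b, f(c, f(c, b))), cons(b, pair(e, e)))  →  cons(pair(b, f(c, b)), cons(b, pair(e, e)))   [R2 at 1.2.2]
4. cons(pair(b, f(c, b)), cons(b, pair(e, e)))  →  cons(pair(b, b), cons(b, pair(e, e)))   [R2 at 1.2]

cons(pair(b, b), cons(b, pair(e, e)))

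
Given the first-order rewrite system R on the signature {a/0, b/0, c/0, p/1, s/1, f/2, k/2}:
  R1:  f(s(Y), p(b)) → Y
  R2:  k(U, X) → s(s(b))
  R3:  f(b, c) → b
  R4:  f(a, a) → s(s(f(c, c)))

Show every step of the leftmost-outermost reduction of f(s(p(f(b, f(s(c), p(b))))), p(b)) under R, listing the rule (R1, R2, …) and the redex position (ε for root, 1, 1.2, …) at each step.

p(b)

1. f(s(p(f(b, f(s(c), p(b))))), p(b))  →  p(f(b, f(s(c), p(b))))   [R1 at ε]
2. p(f(b, f(s(c), p(b))))  →  p(f(b, c))   [R1 at 1.2]
3. p(f(b, c))  →  p(b)   [R3 at 1]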